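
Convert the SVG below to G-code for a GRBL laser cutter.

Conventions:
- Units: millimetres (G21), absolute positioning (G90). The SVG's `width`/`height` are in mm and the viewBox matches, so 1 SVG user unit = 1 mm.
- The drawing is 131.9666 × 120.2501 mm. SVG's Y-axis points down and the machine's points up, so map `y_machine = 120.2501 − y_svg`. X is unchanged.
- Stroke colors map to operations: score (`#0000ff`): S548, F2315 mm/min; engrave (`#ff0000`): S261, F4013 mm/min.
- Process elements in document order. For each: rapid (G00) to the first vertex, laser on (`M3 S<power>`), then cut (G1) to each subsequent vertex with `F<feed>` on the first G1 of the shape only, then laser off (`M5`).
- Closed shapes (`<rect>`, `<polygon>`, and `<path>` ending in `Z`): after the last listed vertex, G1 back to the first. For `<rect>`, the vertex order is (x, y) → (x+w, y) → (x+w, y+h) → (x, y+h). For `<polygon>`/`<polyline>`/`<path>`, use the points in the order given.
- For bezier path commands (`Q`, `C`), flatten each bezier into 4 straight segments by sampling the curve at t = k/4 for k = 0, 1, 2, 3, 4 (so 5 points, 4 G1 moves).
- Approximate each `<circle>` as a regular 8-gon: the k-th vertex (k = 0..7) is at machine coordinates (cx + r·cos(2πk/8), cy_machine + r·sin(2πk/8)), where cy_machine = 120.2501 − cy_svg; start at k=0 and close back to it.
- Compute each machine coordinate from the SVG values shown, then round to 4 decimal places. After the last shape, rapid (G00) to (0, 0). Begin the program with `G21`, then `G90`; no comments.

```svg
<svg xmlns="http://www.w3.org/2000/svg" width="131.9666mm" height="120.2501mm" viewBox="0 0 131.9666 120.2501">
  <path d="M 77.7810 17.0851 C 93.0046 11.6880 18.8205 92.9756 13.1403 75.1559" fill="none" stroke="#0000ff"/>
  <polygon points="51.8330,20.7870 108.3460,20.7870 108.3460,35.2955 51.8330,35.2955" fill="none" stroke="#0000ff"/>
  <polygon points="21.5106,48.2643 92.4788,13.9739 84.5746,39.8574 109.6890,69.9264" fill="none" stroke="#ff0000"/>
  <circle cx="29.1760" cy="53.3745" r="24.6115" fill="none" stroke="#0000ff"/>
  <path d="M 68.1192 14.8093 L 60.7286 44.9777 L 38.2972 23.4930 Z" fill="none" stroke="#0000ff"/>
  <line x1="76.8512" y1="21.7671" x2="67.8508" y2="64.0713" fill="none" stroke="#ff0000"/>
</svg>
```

G21
G90
G00 X77.7810 Y103.1650
M3 S548
G1 X74.9021 Y93.8624 F2315
G1 X53.2996 Y69.4711
G1 X27.7776 Y47.4090
G1 X13.1403 Y45.0942
M5
G00 X51.8330 Y99.4631
M3 S548
G1 X108.3460 Y99.4631 F2315
G1 X108.3460 Y84.9546
G1 X51.8330 Y84.9546
G1 X51.8330 Y99.4631
M5
G00 X21.5106 Y71.9858
M3 S261
G1 X92.4788 Y106.2762 F4013
G1 X84.5746 Y80.3927
G1 X109.6890 Y50.3237
G1 X21.5106 Y71.9858
M5
G00 X53.7875 Y66.8756
M3 S548
G1 X46.5790 Y84.2786 F2315
G1 X29.1760 Y91.4871
G1 X11.7730 Y84.2786
G1 X4.5645 Y66.8756
G1 X11.7730 Y49.4726
G1 X29.1760 Y42.2641
G1 X46.5790 Y49.4726
G1 X53.7875 Y66.8756
M5
G00 X68.1192 Y105.4408
M3 S548
G1 X60.7286 Y75.2724 F2315
G1 X38.2972 Y96.7571
G1 X68.1192 Y105.4408
M5
G00 X76.8512 Y98.4830
M3 S261
G1 X67.8508 Y56.1788 F4013
M5
G00 X0.0000 Y0.0000

Since the viewBox matches the mm dimensions, user units are millimetres directly. The only transform is the Y-flip y_m = 120.2501 − y_svg.

Shape 1 is a cubic bezier drawn with `<path>`. Its stroke #0000ff means score at S548, F2315. After flipping Y the toolpath is (77.7810,103.1650) → (74.9021,93.8624) → (53.2996,69.4711) → (27.7776,47.4090) → (13.1403,45.0942).

Shape 2 is a rectangle drawn with `<polygon>`. Its stroke #0000ff means score at S548, F2315. After flipping Y the toolpath is (51.8330,99.4631) → (108.3460,99.4631) → (108.3460,84.9546) → (51.8330,84.9546) → (51.8330,99.4631), returning to the start.

Shape 3 is a closed polygon drawn with `<polygon>`. Its stroke #ff0000 means engrave at S261, F4013. After flipping Y the toolpath is (21.5106,71.9858) → (92.4788,106.2762) → (84.5746,80.3927) → (109.6890,50.3237) → (21.5106,71.9858), returning to the start.

Shape 4 is a circle drawn with `<circle>`. Its stroke #0000ff means score at S548, F2315. After flipping Y the toolpath is (53.7875,66.8756) → (46.5790,84.2786) → (29.1760,91.4871) → (11.7730,84.2786) → (4.5645,66.8756) → (11.7730,49.4726) → (29.1760,42.2641) → (46.5790,49.4726) → (53.7875,66.8756), returning to the start.

Shape 5 is a regular polygon drawn with `<path>`. Its stroke #0000ff means score at S548, F2315. After flipping Y the toolpath is (68.1192,105.4408) → (60.7286,75.2724) → (38.2972,96.7571) → (68.1192,105.4408), returning to the start.

Shape 6 is a line segment drawn with `<line>`. Its stroke #ff0000 means engrave at S261, F4013. After flipping Y the toolpath is (76.8512,98.4830) → (67.8508,56.1788).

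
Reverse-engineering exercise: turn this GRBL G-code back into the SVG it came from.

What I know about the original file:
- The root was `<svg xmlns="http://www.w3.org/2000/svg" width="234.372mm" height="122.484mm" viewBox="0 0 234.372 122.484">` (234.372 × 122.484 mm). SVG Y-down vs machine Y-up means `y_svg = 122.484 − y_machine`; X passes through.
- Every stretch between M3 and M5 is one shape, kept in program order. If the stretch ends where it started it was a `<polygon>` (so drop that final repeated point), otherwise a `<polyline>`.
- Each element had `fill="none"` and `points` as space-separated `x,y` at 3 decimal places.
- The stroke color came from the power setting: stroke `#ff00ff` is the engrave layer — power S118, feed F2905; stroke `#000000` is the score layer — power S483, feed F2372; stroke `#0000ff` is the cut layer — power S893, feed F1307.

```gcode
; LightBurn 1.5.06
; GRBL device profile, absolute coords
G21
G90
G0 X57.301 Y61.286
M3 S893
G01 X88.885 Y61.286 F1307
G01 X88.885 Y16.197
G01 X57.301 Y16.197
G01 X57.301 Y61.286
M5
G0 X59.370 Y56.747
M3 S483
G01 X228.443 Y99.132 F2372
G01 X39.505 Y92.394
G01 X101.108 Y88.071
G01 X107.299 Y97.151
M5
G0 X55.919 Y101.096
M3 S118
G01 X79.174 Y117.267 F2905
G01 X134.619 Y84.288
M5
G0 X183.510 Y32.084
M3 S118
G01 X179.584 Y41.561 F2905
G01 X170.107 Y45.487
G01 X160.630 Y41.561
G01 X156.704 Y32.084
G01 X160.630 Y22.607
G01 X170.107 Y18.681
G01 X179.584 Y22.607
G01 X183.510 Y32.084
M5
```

Each laser-on run becomes one SVG element. Flip Y back into SVG space with y_svg = 122.484 − y_machine.

Run 1: power S893 maps to stroke `#0000ff` (cut). The run returns to its start, so emit a `<polygon>` with points (Y-flipped): 57.301,61.198 88.885,61.198 88.885,106.287 57.301,106.287.

Run 2: power S483 maps to stroke `#000000` (score). The run is open, so emit a `<polyline>` with points (Y-flipped): 59.370,65.737 228.443,23.352 39.505,30.090 101.108,34.413 107.299,25.333.

Run 3: the run's S118 means `#ff00ff` (engrave). The run is open, so emit a `<polyline>` with points (Y-flipped): 55.919,21.388 79.174,5.217 134.619,38.196.

Run 4: S118 ⇒ engrave layer `#ff00ff`. The run returns to its start, so emit a `<polygon>` with points (Y-flipped): 183.510,90.400 179.584,80.923 170.107,76.997 160.630,80.923 156.704,90.400 160.630,99.877 170.107,103.803 179.584,99.877.

<svg xmlns="http://www.w3.org/2000/svg" width="234.372mm" height="122.484mm" viewBox="0 0 234.372 122.484">
  <polygon points="57.301,61.198 88.885,61.198 88.885,106.287 57.301,106.287" fill="none" stroke="#0000ff"/>
  <polyline points="59.370,65.737 228.443,23.352 39.505,30.090 101.108,34.413 107.299,25.333" fill="none" stroke="#000000"/>
  <polyline points="55.919,21.388 79.174,5.217 134.619,38.196" fill="none" stroke="#ff00ff"/>
  <polygon points="183.510,90.400 179.584,80.923 170.107,76.997 160.630,80.923 156.704,90.400 160.630,99.877 170.107,103.803 179.584,99.877" fill="none" stroke="#ff00ff"/>
</svg>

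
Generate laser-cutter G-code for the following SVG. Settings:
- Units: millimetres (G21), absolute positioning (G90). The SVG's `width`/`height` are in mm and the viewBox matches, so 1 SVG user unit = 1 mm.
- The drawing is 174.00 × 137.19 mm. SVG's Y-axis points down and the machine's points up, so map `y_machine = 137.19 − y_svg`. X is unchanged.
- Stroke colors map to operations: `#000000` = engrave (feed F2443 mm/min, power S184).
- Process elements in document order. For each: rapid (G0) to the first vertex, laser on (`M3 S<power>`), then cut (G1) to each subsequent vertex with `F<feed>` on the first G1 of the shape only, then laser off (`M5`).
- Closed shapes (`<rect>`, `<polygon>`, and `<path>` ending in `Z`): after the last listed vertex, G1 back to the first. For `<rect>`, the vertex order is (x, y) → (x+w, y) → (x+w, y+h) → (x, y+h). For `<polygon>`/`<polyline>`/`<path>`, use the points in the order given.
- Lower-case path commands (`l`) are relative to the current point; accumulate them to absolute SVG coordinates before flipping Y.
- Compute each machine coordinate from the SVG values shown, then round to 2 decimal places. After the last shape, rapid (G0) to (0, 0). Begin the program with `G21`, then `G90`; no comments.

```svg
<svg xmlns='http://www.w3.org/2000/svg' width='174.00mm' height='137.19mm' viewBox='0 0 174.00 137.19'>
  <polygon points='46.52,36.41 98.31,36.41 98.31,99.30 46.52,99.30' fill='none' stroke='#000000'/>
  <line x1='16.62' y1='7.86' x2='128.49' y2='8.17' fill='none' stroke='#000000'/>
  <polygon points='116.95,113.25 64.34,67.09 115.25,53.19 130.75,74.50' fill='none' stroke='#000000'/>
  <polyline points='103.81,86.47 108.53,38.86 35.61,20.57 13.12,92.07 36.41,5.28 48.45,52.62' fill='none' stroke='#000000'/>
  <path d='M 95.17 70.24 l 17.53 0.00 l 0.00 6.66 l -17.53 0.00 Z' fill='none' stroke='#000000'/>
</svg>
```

Since the viewBox matches the mm dimensions, user units are millimetres directly. The only transform is the Y-flip y_m = 137.19 − y_svg.

Shape 1 is a rectangle drawn with `<polygon>`. Its stroke #000000 means engrave at S184, F2443. After flipping Y the toolpath is (46.52,100.78) → (98.31,100.78) → (98.31,37.89) → (46.52,37.89) → (46.52,100.78), returning to the start.

Shape 2 is a line segment drawn with `<line>`. Its stroke #000000 means engrave at S184, F2443. After flipping Y the toolpath is (16.62,129.33) → (128.49,129.02).

Shape 3 is a closed polygon drawn with `<polygon>`. Its stroke #000000 means engrave at S184, F2443. After flipping Y the toolpath is (116.95,23.94) → (64.34,70.10) → (115.25,84.00) → (130.75,62.69) → (116.95,23.94), returning to the start.

Shape 4 is a open polyline drawn with `<polyline>`. Its stroke #000000 means engrave at S184, F2443. After flipping Y the toolpath is (103.81,50.72) → (108.53,98.33) → (35.61,116.62) → (13.12,45.12) → (36.41,131.91) → (48.45,84.57).

Shape 5 is a rectangle drawn with `<path>`. Its stroke #000000 means engrave at S184, F2443. After flipping Y the toolpath is (95.17,66.95) → (112.70,66.95) → (112.70,60.29) → (95.17,60.29) → (95.17,66.95), returning to the start.

G21
G90
G0 X46.52 Y100.78
M3 S184
G1 X98.31 Y100.78 F2443
G1 X98.31 Y37.89
G1 X46.52 Y37.89
G1 X46.52 Y100.78
M5
G0 X16.62 Y129.33
M3 S184
G1 X128.49 Y129.02 F2443
M5
G0 X116.95 Y23.94
M3 S184
G1 X64.34 Y70.10 F2443
G1 X115.25 Y84.00
G1 X130.75 Y62.69
G1 X116.95 Y23.94
M5
G0 X103.81 Y50.72
M3 S184
G1 X108.53 Y98.33 F2443
G1 X35.61 Y116.62
G1 X13.12 Y45.12
G1 X36.41 Y131.91
G1 X48.45 Y84.57
M5
G0 X95.17 Y66.95
M3 S184
G1 X112.70 Y66.95 F2443
G1 X112.70 Y60.29
G1 X95.17 Y60.29
G1 X95.17 Y66.95
M5
G0 X0.00 Y0.00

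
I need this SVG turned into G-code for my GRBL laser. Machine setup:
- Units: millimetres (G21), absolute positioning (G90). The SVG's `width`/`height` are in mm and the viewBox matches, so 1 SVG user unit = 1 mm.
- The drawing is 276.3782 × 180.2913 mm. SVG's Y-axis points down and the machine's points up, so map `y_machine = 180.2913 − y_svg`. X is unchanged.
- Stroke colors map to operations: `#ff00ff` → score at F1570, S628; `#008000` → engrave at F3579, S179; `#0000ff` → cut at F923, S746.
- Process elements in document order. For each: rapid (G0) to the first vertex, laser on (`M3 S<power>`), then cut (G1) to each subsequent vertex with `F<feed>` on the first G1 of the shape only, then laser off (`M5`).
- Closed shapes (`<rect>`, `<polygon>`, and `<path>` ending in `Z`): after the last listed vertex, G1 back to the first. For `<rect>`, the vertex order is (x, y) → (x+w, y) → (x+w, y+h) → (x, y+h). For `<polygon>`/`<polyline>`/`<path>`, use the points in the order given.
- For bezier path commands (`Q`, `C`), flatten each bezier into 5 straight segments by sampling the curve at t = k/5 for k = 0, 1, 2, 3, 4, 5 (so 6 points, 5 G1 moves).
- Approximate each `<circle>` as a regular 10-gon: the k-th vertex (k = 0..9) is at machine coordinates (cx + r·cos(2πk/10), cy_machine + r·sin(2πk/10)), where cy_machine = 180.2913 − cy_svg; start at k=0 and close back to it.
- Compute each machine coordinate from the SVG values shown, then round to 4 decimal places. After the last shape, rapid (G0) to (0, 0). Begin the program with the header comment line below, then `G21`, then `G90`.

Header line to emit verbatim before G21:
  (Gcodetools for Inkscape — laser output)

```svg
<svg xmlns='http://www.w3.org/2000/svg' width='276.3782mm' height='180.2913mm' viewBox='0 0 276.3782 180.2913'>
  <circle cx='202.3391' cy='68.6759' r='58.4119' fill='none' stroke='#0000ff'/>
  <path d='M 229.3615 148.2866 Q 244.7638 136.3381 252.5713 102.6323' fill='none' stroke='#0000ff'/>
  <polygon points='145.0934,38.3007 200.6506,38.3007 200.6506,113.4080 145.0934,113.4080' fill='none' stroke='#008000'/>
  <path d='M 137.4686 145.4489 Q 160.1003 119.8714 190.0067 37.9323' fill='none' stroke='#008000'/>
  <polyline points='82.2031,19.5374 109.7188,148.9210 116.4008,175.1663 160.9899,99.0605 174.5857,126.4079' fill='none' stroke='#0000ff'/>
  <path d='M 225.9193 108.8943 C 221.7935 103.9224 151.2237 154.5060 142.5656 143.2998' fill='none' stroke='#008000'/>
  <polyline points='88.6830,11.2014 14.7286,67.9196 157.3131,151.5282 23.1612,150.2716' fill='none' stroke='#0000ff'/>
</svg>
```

(Gcodetools for Inkscape — laser output)
G21
G90
G0 X260.7510 Y111.6154
M3 S746
G1 X249.5953 Y145.9491 F923
G1 X220.3894 Y167.1684
G1 X184.2888 Y167.1684
G1 X155.0829 Y145.9491
G1 X143.9272 Y111.6154
G1 X155.0829 Y77.2817
G1 X184.2888 Y56.0624
G1 X220.3894 Y56.0624
G1 X249.5953 Y77.2817
G1 X260.7510 Y111.6154
M5
G0 X229.3615 Y32.0047
M3 S746
G1 X235.2186 Y37.6544 F923
G1 X240.4682 Y45.0447
G1 X245.1101 Y54.1755
G1 X249.1445 Y65.0470
G1 X252.5713 Y77.6590
M5
G0 X145.0934 Y141.9906
M3 S179
G1 X200.6506 Y141.9906 F3579
G1 X200.6506 Y66.8833
G1 X145.0934 Y66.8833
G1 X145.0934 Y141.9906
M5
G0 X137.4686 Y34.8424
M3 S179
G1 X146.8123 Y47.3279 F3579
G1 X156.7379 Y64.3223
G1 X167.2455 Y85.8256
G1 X178.3351 Y111.8378
G1 X190.0067 Y142.3590
M5
G0 X82.2031 Y160.7539
M3 S746
G1 X109.7188 Y31.3703 F923
G1 X116.4008 Y5.1250
G1 X160.9899 Y81.2308
G1 X174.5857 Y53.8834
M5
G0 X225.9193 Y71.3970
M3 S179
G1 X216.4974 Y68.6522 F3579
G1 X197.2900 Y58.2067
G1 X174.4582 Y45.6931
G1 X154.1630 Y36.7438
G1 X142.5656 Y36.9915
M5
G0 X88.6830 Y169.0899
M3 S746
G1 X14.7286 Y112.3717 F923
G1 X157.3131 Y28.7631
G1 X23.1612 Y30.0197
M5
G0 X0.0000 Y0.0000

1 u = 1 mm; y_m = 180.2913 − y.

[1] `<circle>` circle, #0000ff→cut S746 F923: (260.7510,111.6154) → (249.5953,145.9491) → (220.3894,167.1684) → (184.2888,167.1684) → (155.0829,145.9491) → (143.9272,111.6154) → (155.0829,77.2817) → (184.2888,56.0624) → (220.3894,56.0624) → (249.5953,77.2817) → (260.7510,111.6154) (closed)

[2] `<path>` quadratic bezier, #0000ff→cut S746 F923: (229.3615,32.0047) → (235.2186,37.6544) → (240.4682,45.0447) → (245.1101,54.1755) → (249.1445,65.0470) → (252.5713,77.6590)

[3] `<polygon>` rectangle, #008000→engrave S179 F3579: (145.0934,141.9906) → (200.6506,141.9906) → (200.6506,66.8833) → (145.0934,66.8833) → (145.0934,141.9906) (closed)

[4] `<path>` quadratic bezier, #008000→engrave S179 F3579: (137.4686,34.8424) → (146.8123,47.3279) → (156.7379,64.3223) → (167.2455,85.8256) → (178.3351,111.8378) → (190.0067,142.3590)

[5] `<polyline>` open polyline, #0000ff→cut S746 F923: (82.2031,160.7539) → (109.7188,31.3703) → (116.4008,5.1250) → (160.9899,81.2308) → (174.5857,53.8834)

[6] `<path>` cubic bezier, #008000→engrave S179 F3579: (225.9193,71.3970) → (216.4974,68.6522) → (197.2900,58.2067) → (174.4582,45.6931) → (154.1630,36.7438) → (142.5656,36.9915)

[7] `<polyline>` open polyline, #0000ff→cut S746 F923: (88.6830,169.0899) → (14.7286,112.3717) → (157.3131,28.7631) → (23.1612,30.0197)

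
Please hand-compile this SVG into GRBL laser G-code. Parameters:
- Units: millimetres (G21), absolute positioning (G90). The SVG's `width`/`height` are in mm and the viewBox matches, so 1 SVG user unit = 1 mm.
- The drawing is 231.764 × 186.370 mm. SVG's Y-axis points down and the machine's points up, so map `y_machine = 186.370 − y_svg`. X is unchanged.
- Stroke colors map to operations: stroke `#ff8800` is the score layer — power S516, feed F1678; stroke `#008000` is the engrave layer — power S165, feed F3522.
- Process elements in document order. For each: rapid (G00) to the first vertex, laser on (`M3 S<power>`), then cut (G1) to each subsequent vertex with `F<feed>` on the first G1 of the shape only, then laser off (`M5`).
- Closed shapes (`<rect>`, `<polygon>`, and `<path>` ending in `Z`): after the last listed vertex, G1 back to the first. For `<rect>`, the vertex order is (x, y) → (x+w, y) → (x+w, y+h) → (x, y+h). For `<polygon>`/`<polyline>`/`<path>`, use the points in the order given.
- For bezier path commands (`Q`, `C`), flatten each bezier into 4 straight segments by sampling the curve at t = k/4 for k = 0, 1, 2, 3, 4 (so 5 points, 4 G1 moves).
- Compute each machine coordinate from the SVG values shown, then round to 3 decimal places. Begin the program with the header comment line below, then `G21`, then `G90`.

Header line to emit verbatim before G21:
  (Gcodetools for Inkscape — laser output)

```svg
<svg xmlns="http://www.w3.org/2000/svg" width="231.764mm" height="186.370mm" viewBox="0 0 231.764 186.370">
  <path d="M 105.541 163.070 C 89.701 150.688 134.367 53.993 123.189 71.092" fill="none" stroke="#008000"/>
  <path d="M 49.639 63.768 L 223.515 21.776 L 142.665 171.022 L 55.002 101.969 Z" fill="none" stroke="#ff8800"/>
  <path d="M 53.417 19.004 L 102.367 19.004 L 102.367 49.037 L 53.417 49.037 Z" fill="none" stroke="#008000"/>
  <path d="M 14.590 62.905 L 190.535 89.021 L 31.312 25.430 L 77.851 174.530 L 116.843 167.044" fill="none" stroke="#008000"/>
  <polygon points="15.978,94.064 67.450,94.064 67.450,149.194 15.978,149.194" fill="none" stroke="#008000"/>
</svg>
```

(Gcodetools for Inkscape — laser output)
G21
G90
G00 X105.541 Y23.300
M3 S165
G1 X103.188 Y45.300 F3522
G1 X112.617 Y80.344
G1 X122.920 Y109.861
G1 X123.189 Y115.278
M5
G00 X49.639 Y122.602
M3 S516
G1 X223.515 Y164.594 F1678
G1 X142.665 Y15.348
G1 X55.002 Y84.401
G1 X49.639 Y122.602
M5
G00 X53.417 Y167.366
M3 S165
G1 X102.367 Y167.366 F3522
G1 X102.367 Y137.333
G1 X53.417 Y137.333
G1 X53.417 Y167.366
M5
G00 X14.590 Y123.465
M3 S165
G1 X190.535 Y97.349 F3522
G1 X31.312 Y160.940
G1 X77.851 Y11.840
G1 X116.843 Y19.326
M5
G00 X15.978 Y92.306
M3 S165
G1 X67.450 Y92.306 F3522
G1 X67.450 Y37.176
G1 X15.978 Y37.176
G1 X15.978 Y92.306
M5

viewBox `0 0 231.764 186.370` with mm width/height → 1 unit = 1 mm. Flip: y_m = 186.370 − y_svg.

**Shape 1** — `<path>` cubic bezier, stroke `#008000` → engrave (S165, F3522). Control points (SVG): P0=(105.541,163.070), P1=(89.701,150.688), P2=(134.367,53.993), P3=(123.189,71.092); sampled at t=k/4. Machine vertices: (105.541,23.300) → (103.188,45.300) → (112.617,80.344) → (122.920,109.861) → (123.189,115.278). Open path.

**Shape 2** — `<path>` closed polygon, stroke `#ff8800` → score (S516, F1678). Machine vertices: (49.639,122.602) → (223.515,164.594) → (142.665,15.348) → (55.002,84.401) → (49.639,122.602). Closed: final G1 returns to the first vertex.

**Shape 3** — `<path>` rectangle, stroke `#008000` → engrave (S165, F3522). Machine vertices: (53.417,167.366) → (102.367,167.366) → (102.367,137.333) → (53.417,137.333) → (53.417,167.366). Closed: final G1 returns to the first vertex.

**Shape 4** — `<path>` open polyline, stroke `#008000` → engrave (S165, F3522). Machine vertices: (14.590,123.465) → (190.535,97.349) → (31.312,160.940) → (77.851,11.840) → (116.843,19.326). Open path.

**Shape 5** — `<polygon>` rectangle, stroke `#008000` → engrave (S165, F3522). Machine vertices: (15.978,92.306) → (67.450,92.306) → (67.450,37.176) → (15.978,37.176) → (15.978,92.306). Closed: final G1 returns to the first vertex.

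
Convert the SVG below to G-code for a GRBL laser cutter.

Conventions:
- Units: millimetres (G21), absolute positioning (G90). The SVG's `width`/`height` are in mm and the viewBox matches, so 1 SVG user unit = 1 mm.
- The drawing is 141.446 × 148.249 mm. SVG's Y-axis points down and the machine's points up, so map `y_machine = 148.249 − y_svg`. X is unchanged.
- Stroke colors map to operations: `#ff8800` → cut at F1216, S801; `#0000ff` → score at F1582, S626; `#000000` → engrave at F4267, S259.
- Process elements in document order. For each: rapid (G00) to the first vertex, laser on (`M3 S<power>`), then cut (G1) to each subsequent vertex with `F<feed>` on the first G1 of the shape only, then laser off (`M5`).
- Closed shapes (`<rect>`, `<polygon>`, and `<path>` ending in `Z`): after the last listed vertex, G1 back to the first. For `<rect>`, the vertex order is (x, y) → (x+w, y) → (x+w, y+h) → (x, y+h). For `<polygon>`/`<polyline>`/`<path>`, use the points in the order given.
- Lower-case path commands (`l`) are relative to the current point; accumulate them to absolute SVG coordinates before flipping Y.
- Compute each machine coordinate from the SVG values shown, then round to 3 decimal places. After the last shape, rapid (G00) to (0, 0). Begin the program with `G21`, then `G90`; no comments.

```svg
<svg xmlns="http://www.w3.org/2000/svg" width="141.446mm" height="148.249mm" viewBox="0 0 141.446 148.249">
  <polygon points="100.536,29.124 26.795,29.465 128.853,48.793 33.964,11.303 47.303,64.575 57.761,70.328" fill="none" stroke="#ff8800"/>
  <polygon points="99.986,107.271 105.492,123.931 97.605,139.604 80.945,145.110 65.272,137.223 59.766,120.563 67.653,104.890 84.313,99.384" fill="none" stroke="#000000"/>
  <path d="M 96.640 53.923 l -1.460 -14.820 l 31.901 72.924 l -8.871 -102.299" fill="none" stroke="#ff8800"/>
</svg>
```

1 u = 1 mm; y_m = 148.249 − y.

[1] `<polygon>` closed polygon, #ff8800→cut S801 F1216: (100.536,119.125) → (26.795,118.784) → (128.853,99.456) → (33.964,136.946) → (47.303,83.674) → (57.761,77.921) → (100.536,119.125) (closed)

[2] `<polygon>` regular polygon, #000000→engrave S259 F4267: (99.986,40.978) → (105.492,24.318) → (97.605,8.645) → (80.945,3.139) → (65.272,11.026) → (59.766,27.686) → (67.653,43.359) → (84.313,48.865) → (99.986,40.978) (closed)

[3] `<path>` open polyline, #ff8800→cut S801 F1216: (96.640,94.326) → (95.180,109.146) → (127.081,36.222) → (118.210,138.521)

G21
G90
G00 X100.536 Y119.125
M3 S801
G1 X26.795 Y118.784 F1216
G1 X128.853 Y99.456
G1 X33.964 Y136.946
G1 X47.303 Y83.674
G1 X57.761 Y77.921
G1 X100.536 Y119.125
M5
G00 X99.986 Y40.978
M3 S259
G1 X105.492 Y24.318 F4267
G1 X97.605 Y8.645
G1 X80.945 Y3.139
G1 X65.272 Y11.026
G1 X59.766 Y27.686
G1 X67.653 Y43.359
G1 X84.313 Y48.865
G1 X99.986 Y40.978
M5
G00 X96.640 Y94.326
M3 S801
G1 X95.180 Y109.146 F1216
G1 X127.081 Y36.222
G1 X118.210 Y138.521
M5
G00 X0.000 Y0.000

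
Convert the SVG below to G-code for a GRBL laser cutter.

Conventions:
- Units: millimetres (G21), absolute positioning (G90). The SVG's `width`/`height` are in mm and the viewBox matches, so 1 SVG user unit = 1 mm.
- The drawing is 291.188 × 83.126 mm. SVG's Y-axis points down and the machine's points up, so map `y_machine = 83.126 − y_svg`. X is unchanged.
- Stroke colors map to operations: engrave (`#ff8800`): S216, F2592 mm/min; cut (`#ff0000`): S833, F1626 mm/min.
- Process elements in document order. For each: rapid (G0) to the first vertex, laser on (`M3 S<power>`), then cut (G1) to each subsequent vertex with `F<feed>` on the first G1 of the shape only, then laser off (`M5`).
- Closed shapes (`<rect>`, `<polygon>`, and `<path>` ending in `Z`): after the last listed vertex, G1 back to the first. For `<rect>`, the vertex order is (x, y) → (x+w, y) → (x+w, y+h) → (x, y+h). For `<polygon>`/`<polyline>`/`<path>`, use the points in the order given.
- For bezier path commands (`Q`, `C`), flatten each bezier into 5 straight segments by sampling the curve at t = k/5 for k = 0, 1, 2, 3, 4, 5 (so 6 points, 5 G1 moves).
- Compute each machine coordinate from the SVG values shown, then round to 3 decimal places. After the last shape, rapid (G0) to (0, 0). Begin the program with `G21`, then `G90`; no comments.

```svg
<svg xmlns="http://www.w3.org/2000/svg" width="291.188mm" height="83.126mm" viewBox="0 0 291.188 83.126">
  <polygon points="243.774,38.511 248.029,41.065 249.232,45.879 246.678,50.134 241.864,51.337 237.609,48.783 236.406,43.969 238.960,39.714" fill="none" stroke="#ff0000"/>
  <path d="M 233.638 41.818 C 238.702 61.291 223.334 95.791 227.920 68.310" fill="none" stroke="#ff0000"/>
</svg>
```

1 u = 1 mm; y_m = 83.126 − y.

[1] `<polygon>` regular polygon, #ff0000→cut S833 F1626: (243.774,44.615) → (248.029,42.061) → (249.232,37.247) → (246.678,32.992) → (241.864,31.789) → (237.609,34.343) → (236.406,39.157) → (238.960,43.412) → (243.774,44.615) (closed)

[2] `<path>` cubic bezier, #ff0000→cut S833 F1626: (233.638,41.308) → (234.548,28.437) → (232.492,15.656) → (229.410,6.661) → (227.240,5.149) → (227.920,14.816)

G21
G90
G0 X243.774 Y44.615
M3 S833
G1 X248.029 Y42.061 F1626
G1 X249.232 Y37.247
G1 X246.678 Y32.992
G1 X241.864 Y31.789
G1 X237.609 Y34.343
G1 X236.406 Y39.157
G1 X238.960 Y43.412
G1 X243.774 Y44.615
M5
G0 X233.638 Y41.308
M3 S833
G1 X234.548 Y28.437 F1626
G1 X232.492 Y15.656
G1 X229.410 Y6.661
G1 X227.240 Y5.149
G1 X227.920 Y14.816
M5
G0 X0.000 Y0.000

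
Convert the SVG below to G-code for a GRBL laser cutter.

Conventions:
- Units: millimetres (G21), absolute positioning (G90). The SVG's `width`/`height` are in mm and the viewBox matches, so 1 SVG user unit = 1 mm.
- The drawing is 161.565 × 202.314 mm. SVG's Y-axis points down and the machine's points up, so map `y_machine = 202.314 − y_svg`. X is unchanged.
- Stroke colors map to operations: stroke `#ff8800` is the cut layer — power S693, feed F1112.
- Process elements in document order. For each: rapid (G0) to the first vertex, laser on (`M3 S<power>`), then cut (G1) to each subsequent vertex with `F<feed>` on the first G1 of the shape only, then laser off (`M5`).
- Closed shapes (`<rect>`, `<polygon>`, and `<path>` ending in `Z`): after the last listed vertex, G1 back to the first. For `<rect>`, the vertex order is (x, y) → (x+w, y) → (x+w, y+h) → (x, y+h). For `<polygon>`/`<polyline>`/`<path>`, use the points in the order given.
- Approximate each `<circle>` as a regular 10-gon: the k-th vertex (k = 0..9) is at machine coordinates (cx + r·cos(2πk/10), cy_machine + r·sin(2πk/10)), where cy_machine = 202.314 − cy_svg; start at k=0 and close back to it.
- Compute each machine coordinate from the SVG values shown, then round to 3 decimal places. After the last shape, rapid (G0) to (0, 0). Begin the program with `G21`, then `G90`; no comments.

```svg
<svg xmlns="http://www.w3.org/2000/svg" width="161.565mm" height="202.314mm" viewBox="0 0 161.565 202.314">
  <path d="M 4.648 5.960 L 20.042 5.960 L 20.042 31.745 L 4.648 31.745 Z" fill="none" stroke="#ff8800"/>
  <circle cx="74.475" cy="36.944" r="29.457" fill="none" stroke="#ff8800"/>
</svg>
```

1 u = 1 mm; y_m = 202.314 − y.

[1] `<path>` rectangle, #ff8800→cut S693 F1112: (4.648,196.354) → (20.042,196.354) → (20.042,170.569) → (4.648,170.569) → (4.648,196.354) (closed)

[2] `<circle>` circle, #ff8800→cut S693 F1112: (103.932,165.370) → (98.306,182.684) → (83.578,193.385) → (65.372,193.385) → (50.644,182.684) → (45.018,165.370) → (50.644,148.056) → (65.372,137.355) → (83.578,137.355) → (98.306,148.056) → (103.932,165.370) (closed)

G21
G90
G0 X4.648 Y196.354
M3 S693
G1 X20.042 Y196.354 F1112
G1 X20.042 Y170.569
G1 X4.648 Y170.569
G1 X4.648 Y196.354
M5
G0 X103.932 Y165.370
M3 S693
G1 X98.306 Y182.684 F1112
G1 X83.578 Y193.385
G1 X65.372 Y193.385
G1 X50.644 Y182.684
G1 X45.018 Y165.370
G1 X50.644 Y148.056
G1 X65.372 Y137.355
G1 X83.578 Y137.355
G1 X98.306 Y148.056
G1 X103.932 Y165.370
M5
G0 X0.000 Y0.000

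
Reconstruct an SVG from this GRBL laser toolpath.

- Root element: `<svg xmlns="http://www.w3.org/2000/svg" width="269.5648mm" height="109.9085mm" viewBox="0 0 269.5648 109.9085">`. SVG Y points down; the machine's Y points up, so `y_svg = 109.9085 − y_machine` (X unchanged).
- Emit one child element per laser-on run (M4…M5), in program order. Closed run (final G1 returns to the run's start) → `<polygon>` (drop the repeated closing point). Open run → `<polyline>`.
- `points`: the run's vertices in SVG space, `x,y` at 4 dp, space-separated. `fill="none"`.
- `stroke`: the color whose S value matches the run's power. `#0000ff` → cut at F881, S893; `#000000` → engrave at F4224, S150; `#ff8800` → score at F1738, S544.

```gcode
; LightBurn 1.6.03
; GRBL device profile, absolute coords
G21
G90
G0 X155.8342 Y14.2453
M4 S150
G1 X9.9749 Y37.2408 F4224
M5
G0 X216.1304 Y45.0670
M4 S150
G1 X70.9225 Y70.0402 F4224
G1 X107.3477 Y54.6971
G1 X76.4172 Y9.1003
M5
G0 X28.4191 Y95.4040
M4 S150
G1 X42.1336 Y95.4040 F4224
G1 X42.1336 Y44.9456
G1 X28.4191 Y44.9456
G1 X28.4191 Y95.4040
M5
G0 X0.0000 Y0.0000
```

Each laser-on run becomes one SVG element. Flip Y back into SVG space with y_svg = 109.9085 − y_machine. Every run uses S150, so all elements get stroke `#000000` (engrave).

Run 1: The run is open, so emit a `<polyline>` with points (Y-flipped): 155.8342,95.6632 9.9749,72.6677.

Run 2: The run is open, so emit a `<polyline>` with points (Y-flipped): 216.1304,64.8415 70.9225,39.8683 107.3477,55.2114 76.4172,100.8082.

Run 3: The run returns to its start, so emit a `<polygon>` with points (Y-flipped): 28.4191,14.5045 42.1336,14.5045 42.1336,64.9629 28.4191,64.9629.

<svg xmlns="http://www.w3.org/2000/svg" width="269.5648mm" height="109.9085mm" viewBox="0 0 269.5648 109.9085">
  <polyline points="155.8342,95.6632 9.9749,72.6677" fill="none" stroke="#000000"/>
  <polyline points="216.1304,64.8415 70.9225,39.8683 107.3477,55.2114 76.4172,100.8082" fill="none" stroke="#000000"/>
  <polygon points="28.4191,14.5045 42.1336,14.5045 42.1336,64.9629 28.4191,64.9629" fill="none" stroke="#000000"/>
</svg>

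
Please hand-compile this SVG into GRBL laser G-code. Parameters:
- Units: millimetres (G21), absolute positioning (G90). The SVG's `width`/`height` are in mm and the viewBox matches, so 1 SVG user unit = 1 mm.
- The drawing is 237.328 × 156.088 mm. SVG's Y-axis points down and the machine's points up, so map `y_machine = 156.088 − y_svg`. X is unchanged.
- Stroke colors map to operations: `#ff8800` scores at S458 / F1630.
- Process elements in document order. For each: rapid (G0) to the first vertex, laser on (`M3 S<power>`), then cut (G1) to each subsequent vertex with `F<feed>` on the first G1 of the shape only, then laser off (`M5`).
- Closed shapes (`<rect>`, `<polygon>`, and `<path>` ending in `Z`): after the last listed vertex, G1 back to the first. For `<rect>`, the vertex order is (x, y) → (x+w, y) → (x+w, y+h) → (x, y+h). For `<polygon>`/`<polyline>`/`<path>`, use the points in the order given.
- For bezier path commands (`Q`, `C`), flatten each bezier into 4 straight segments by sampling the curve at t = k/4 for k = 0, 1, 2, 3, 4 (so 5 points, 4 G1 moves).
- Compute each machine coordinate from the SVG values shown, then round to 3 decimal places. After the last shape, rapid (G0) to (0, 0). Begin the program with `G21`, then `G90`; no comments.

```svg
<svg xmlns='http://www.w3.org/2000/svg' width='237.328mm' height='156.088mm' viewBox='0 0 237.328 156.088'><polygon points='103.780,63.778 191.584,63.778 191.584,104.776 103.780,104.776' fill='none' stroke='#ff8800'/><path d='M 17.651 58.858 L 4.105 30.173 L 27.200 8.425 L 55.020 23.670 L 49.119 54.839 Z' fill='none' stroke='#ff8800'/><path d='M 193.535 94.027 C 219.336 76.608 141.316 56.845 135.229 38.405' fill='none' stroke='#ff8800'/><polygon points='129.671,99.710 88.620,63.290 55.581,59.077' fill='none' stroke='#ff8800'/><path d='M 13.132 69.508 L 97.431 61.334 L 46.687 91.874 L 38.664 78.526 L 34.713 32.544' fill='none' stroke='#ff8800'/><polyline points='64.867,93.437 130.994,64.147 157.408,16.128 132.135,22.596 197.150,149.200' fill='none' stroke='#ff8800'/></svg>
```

G21
G90
G0 X103.780 Y92.310
M3 S458
G1 X191.584 Y92.310 F1630
G1 X191.584 Y51.312
G1 X103.780 Y51.312
G1 X103.780 Y92.310
M5
G0 X17.651 Y97.230
M3 S458
G1 X4.105 Y125.915 F1630
G1 X27.200 Y147.663
G1 X55.020 Y132.418
G1 X49.119 Y101.249
G1 X17.651 Y97.230
M5
G0 X193.535 Y62.061
M3 S458
G1 X196.165 Y75.507 F1630
G1 X176.340 Y89.489
G1 X150.536 Y103.662
G1 X135.229 Y117.683
M5
G0 X129.671 Y56.378
M3 S458
G1 X88.620 Y92.798 F1630
G1 X55.581 Y97.011
G1 X129.671 Y56.378
M5
G0 X13.132 Y86.580
M3 S458
G1 X97.431 Y94.754 F1630
G1 X46.687 Y64.214
G1 X38.664 Y77.562
G1 X34.713 Y123.544
M5
G0 X64.867 Y62.651
M3 S458
G1 X130.994 Y91.941 F1630
G1 X157.408 Y139.960
G1 X132.135 Y133.492
G1 X197.150 Y6.888
M5
G0 X0.000 Y0.000

Since the viewBox matches the mm dimensions, user units are millimetres directly. The only transform is the Y-flip y_m = 156.088 − y_svg.

Shape 1 is a rectangle drawn with `<polygon>`. Its stroke #ff8800 means score at S458, F1630. After flipping Y the toolpath is (103.780,92.310) → (191.584,92.310) → (191.584,51.312) → (103.780,51.312) → (103.780,92.310), returning to the start.

Shape 2 is a regular polygon drawn with `<path>`. Its stroke #ff8800 means score at S458, F1630. After flipping Y the toolpath is (17.651,97.230) → (4.105,125.915) → (27.200,147.663) → (55.020,132.418) → (49.119,101.249) → (17.651,97.230), returning to the start.

Shape 3 is a cubic bezier drawn with `<path>`. Its stroke #ff8800 means score at S458, F1630. After flipping Y the toolpath is (193.535,62.061) → (196.165,75.507) → (176.340,89.489) → (150.536,103.662) → (135.229,117.683).

Shape 4 is a closed polygon drawn with `<polygon>`. Its stroke #ff8800 means score at S458, F1630. After flipping Y the toolpath is (129.671,56.378) → (88.620,92.798) → (55.581,97.011) → (129.671,56.378), returning to the start.

Shape 5 is a open polyline drawn with `<path>`. Its stroke #ff8800 means score at S458, F1630. After flipping Y the toolpath is (13.132,86.580) → (97.431,94.754) → (46.687,64.214) → (38.664,77.562) → (34.713,123.544).

Shape 6 is a open polyline drawn with `<polyline>`. Its stroke #ff8800 means score at S458, F1630. After flipping Y the toolpath is (64.867,62.651) → (130.994,91.941) → (157.408,139.960) → (132.135,133.492) → (197.150,6.888).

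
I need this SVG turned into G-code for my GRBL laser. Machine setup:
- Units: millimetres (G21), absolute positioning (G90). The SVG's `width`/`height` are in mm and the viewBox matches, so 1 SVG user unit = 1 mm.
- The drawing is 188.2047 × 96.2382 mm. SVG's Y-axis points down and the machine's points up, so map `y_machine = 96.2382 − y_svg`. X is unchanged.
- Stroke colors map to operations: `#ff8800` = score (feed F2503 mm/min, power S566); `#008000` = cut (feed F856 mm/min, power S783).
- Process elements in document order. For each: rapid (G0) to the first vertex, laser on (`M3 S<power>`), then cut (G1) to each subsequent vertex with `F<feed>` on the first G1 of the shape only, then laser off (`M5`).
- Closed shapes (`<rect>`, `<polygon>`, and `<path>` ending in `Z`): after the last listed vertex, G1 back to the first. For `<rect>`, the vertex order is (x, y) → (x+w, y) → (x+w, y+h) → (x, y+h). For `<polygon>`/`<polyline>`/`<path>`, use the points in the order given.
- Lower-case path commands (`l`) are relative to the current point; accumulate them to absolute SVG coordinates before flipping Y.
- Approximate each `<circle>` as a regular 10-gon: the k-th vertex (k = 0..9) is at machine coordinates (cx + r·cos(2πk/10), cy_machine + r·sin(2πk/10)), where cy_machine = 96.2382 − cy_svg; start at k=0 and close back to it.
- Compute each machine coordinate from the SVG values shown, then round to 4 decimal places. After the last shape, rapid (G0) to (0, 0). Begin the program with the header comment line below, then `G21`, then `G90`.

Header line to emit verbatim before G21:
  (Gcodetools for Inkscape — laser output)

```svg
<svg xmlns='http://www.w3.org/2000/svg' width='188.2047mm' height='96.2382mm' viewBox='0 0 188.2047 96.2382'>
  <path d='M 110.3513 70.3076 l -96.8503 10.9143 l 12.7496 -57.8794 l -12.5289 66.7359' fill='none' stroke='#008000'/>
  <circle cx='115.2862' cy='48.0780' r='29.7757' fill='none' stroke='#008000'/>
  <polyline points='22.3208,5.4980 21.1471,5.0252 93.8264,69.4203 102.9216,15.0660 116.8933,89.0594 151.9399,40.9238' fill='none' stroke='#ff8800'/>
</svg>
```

(Gcodetools for Inkscape — laser output)
G21
G90
G0 X110.3513 Y25.9306
M3 S783
G1 X13.5010 Y15.0163 F856
G1 X26.2506 Y72.8957
G1 X13.7217 Y6.1598
M5
G0 X145.0619 Y48.1602
M3 S783
G1 X139.3752 Y65.6619 F856
G1 X124.4874 Y76.4786
G1 X106.0850 Y76.4786
G1 X91.1972 Y65.6619
G1 X85.5105 Y48.1602
G1 X91.1972 Y30.6585
G1 X106.0850 Y19.8418
G1 X124.4874 Y19.8418
G1 X139.3752 Y30.6585
G1 X145.0619 Y48.1602
M5
G0 X22.3208 Y90.7402
M3 S566
G1 X21.1471 Y91.2130 F2503
G1 X93.8264 Y26.8179
G1 X102.9216 Y81.1722
G1 X116.8933 Y7.1788
G1 X151.9399 Y55.3144
M5
G0 X0.0000 Y0.0000

viewBox `0 0 188.2047 96.2382` with mm width/height → 1 unit = 1 mm. Flip: y_m = 96.2382 − y_svg.

**Shape 1** — `<path>` open polyline, stroke `#008000` → cut (S783, F856). Machine vertices: (110.3513,25.9306) → (13.5010,15.0163) → (26.2506,72.8957) → (13.7217,6.1598). Open path.

**Shape 2** — `<circle>` circle, stroke `#008000` → cut (S783, F856). Machine vertices: (145.0619,48.1602) → (139.3752,65.6619) → (124.4874,76.4786) → (106.0850,76.4786) → (91.1972,65.6619) → (85.5105,48.1602) → (91.1972,30.6585) → (106.0850,19.8418) → (124.4874,19.8418) → (139.3752,30.6585) → (145.0619,48.1602). Closed: final G1 returns to the first vertex.

**Shape 3** — `<polyline>` open polyline, stroke `#ff8800` → score (S566, F2503). Machine vertices: (22.3208,90.7402) → (21.1471,91.2130) → (93.8264,26.8179) → (102.9216,81.1722) → (116.8933,7.1788) → (151.9399,55.3144). Open path.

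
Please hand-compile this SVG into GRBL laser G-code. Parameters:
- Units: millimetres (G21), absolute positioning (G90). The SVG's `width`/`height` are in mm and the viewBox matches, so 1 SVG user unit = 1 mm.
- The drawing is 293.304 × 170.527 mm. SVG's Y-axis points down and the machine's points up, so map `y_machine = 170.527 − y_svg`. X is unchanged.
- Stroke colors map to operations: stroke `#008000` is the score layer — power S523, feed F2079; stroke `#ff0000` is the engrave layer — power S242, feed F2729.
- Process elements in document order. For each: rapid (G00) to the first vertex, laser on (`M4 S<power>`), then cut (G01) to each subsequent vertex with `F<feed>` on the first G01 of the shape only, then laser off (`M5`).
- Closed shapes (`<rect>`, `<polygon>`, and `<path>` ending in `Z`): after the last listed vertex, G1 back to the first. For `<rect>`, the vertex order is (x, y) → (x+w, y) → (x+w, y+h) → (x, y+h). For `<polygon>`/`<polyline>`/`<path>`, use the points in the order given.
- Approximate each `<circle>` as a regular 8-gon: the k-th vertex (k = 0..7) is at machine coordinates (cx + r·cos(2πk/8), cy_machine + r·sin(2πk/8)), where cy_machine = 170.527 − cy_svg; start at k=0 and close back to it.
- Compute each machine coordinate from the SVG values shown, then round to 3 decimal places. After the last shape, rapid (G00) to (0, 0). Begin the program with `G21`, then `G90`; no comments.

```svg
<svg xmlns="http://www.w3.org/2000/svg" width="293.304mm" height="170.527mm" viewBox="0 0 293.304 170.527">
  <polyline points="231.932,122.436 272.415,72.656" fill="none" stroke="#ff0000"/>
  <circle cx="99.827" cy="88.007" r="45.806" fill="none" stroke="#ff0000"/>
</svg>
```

1 u = 1 mm; y_m = 170.527 − y.

[1] `<polyline>` line segment, #ff0000→engrave S242 F2729: (231.932,48.091) → (272.415,97.871)

[2] `<circle>` circle, #ff0000→engrave S242 F2729: (145.633,82.520) → (132.217,114.910) → (99.827,128.326) → (67.437,114.910) → (54.021,82.520) → (67.437,50.130) → (99.827,36.714) → (132.217,50.130) → (145.633,82.520) (closed)

G21
G90
G00 X231.932 Y48.091
M4 S242
G01 X272.415 Y97.871 F2729
M5
G00 X145.633 Y82.520
M4 S242
G01 X132.217 Y114.910 F2729
G01 X99.827 Y128.326
G01 X67.437 Y114.910
G01 X54.021 Y82.520
G01 X67.437 Y50.130
G01 X99.827 Y36.714
G01 X132.217 Y50.130
G01 X145.633 Y82.520
M5
G00 X0.000 Y0.000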